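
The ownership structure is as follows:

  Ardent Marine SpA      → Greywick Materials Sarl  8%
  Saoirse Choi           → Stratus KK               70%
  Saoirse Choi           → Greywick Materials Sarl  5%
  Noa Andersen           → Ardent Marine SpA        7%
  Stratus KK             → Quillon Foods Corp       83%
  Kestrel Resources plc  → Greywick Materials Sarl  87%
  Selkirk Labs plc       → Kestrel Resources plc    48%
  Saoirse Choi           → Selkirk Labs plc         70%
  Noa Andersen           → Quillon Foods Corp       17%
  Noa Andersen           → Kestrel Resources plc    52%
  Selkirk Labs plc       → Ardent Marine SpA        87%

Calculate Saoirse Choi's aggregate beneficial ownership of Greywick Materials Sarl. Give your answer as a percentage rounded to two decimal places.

Saoirse reaches Greywick along 3 paths.
Direct stake: 5% = 5%.
Via Selkirk → Ardent: 70% × 87% × 8% = 4.872%.
Via Selkirk → Kestrel: 70% × 48% × 87% = 29.232%.
Total: 5% + 4.872% + 29.232% = 39.104%.
Rounded: 39.10%.

39.10%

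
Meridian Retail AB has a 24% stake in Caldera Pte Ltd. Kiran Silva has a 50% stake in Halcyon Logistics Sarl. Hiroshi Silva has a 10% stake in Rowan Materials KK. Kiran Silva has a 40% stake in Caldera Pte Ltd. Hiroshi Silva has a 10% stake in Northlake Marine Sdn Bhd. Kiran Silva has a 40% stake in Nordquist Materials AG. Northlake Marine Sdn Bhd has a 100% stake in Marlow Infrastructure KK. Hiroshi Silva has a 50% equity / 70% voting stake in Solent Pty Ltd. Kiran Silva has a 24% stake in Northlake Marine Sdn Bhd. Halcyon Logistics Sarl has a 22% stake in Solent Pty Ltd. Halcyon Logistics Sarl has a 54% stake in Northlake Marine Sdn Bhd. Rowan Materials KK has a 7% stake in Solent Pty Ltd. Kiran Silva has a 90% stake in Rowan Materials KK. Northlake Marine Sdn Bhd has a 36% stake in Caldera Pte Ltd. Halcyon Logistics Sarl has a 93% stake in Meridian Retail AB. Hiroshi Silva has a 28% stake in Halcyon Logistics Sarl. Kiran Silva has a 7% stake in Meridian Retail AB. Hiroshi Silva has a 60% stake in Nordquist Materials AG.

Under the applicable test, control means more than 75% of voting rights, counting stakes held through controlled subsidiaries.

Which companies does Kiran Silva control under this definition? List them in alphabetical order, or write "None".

Kiran holds 90% of Rowan, so Kiran controls Rowan.
No other company's threshold is met.

Rowan Materials KK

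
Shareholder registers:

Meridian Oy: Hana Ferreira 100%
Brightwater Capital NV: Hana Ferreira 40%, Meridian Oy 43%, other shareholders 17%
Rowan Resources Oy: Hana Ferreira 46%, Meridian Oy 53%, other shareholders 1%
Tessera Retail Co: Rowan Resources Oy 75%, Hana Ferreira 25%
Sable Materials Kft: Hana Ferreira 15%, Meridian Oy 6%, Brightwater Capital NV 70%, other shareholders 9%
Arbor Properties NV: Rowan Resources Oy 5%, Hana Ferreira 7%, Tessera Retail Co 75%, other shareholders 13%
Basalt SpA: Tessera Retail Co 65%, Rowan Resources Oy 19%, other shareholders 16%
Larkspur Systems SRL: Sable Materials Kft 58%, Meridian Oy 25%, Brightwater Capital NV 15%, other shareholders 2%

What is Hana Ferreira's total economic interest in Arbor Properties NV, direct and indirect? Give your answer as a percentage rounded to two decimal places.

86.39%

Hana reaches Arbor along 6 paths.
Via Rowan: 46% × 5% = 2.3%.
Via Meridian → Rowan: 100% × 53% × 5% = 2.65%.
Direct stake: 7% = 7%.
Via Rowan → Tessera: 46% × 75% × 75% = 25.875%.
Via Meridian → Rowan → Tessera: 100% × 53% × 75% × 75% = 29.8125%.
Via Tessera: 25% × 75% = 18.75%.
Total: 2.3% + 2.65% + 7% + 25.875% + 29.8125% + 18.75% = 86.3875%.
Rounded: 86.39%.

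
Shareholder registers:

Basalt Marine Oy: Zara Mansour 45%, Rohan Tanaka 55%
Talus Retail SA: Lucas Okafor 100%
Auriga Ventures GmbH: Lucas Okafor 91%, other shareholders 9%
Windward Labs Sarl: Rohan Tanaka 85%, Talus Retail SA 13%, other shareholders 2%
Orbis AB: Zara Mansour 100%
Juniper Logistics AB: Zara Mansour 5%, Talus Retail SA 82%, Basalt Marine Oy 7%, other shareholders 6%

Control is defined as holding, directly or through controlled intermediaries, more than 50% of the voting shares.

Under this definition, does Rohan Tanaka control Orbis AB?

Rohan holds 55% of Basalt, so Rohan controls Basalt.
Rohan holds 85% of Windward, so Rohan controls Windward.
Neither Rohan nor any entity Rohan controls holds any voting interest in Orbis.
So Rohan does not control Orbis.

No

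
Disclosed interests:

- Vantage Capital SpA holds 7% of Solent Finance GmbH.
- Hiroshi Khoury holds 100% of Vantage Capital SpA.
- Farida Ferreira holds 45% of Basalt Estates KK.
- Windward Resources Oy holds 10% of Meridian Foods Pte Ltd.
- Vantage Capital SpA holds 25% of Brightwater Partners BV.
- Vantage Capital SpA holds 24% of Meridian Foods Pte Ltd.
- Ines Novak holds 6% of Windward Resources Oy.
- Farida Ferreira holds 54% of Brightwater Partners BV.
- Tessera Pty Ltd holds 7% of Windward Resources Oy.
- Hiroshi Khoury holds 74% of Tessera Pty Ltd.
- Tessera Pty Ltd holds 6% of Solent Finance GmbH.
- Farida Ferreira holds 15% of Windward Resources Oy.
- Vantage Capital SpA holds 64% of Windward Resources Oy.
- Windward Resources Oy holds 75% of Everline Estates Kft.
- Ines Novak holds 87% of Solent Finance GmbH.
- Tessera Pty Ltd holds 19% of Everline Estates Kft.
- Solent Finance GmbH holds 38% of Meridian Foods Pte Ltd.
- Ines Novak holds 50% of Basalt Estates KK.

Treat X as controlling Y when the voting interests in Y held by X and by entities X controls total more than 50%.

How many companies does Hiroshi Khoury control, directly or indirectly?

4

Hiroshi holds 100% of Vantage, so Hiroshi controls Vantage.
Hiroshi holds 74% of Tessera, so Hiroshi controls Tessera.
Vantage and Tessera together hold 64% + 7% = 71% of Windward, so Hiroshi controls Windward.
Tessera and Windward together hold 19% + 75% = 94% of Everline, so Hiroshi controls Everline.
No other company's threshold is met.
Hiroshi controls 4 companies.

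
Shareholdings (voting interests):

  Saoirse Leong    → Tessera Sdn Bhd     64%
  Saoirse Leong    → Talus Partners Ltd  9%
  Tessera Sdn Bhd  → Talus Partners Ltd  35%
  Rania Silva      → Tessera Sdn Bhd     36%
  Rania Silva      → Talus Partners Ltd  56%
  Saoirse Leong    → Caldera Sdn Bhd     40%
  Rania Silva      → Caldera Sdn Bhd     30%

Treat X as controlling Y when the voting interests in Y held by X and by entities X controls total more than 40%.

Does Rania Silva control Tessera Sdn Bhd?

No

Rania holds 56% of Talus, so Rania controls Talus.
In Tessera, Rania's side holds only 36%, not > 40%.
So Rania does not control Tessera.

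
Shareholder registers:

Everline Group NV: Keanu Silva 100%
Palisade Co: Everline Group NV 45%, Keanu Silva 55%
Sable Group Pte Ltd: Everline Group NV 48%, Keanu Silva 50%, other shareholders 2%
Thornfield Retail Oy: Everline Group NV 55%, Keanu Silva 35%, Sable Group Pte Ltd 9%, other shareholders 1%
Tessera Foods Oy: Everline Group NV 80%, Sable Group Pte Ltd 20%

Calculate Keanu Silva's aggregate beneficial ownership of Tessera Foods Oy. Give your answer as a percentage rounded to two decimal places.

Keanu reaches Tessera along 3 paths.
Via Everline: 100% × 80% = 80%.
Via Everline → Sable: 100% × 48% × 20% = 9.6%.
Via Sable: 50% × 20% = 10%.
Total: 80% + 9.6% + 10% = 99.6%.
Rounded: 99.60%.

99.60%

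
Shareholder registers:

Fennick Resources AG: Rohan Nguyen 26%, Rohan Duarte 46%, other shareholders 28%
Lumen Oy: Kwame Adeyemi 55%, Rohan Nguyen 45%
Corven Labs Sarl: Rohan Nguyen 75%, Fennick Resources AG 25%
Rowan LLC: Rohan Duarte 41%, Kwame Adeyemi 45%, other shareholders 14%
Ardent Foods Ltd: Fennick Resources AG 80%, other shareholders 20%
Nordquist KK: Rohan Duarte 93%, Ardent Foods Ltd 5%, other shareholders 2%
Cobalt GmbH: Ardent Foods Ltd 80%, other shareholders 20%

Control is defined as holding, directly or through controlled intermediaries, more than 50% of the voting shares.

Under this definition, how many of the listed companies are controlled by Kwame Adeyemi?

Kwame holds 55% of Lumen, so Kwame controls Lumen.
No other company's threshold is met.
Kwame controls 1 company.

1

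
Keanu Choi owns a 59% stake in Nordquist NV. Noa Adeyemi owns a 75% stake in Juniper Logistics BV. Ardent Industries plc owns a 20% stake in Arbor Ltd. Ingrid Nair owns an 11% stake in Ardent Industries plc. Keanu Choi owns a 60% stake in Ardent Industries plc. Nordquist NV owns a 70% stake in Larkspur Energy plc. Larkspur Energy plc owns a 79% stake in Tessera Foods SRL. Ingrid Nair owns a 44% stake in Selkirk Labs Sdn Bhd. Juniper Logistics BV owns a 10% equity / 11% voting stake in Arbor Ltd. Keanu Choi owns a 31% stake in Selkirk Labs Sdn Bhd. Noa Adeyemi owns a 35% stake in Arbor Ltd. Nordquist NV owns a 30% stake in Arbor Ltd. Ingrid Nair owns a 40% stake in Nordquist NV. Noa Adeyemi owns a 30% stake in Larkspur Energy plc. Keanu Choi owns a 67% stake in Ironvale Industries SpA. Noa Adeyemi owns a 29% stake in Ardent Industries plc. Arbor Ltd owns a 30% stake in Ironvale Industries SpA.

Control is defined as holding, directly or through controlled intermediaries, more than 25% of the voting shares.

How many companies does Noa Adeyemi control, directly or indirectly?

Noa holds 29% of Ardent, so Noa controls Ardent.
Noa holds 75% of Juniper, so Noa controls Juniper.
Juniper and Noa and Ardent together hold 11% + 35% + 20% = 66% of Arbor, so Noa controls Arbor.
Noa holds 30% of Larkspur, so Noa controls Larkspur.
Larkspur holds 79% of Tessera, so Noa controls Tessera.
Arbor holds 30% of Ironvale, so Noa controls Ironvale.
No other company's threshold is met.
Noa controls 6 companies.

6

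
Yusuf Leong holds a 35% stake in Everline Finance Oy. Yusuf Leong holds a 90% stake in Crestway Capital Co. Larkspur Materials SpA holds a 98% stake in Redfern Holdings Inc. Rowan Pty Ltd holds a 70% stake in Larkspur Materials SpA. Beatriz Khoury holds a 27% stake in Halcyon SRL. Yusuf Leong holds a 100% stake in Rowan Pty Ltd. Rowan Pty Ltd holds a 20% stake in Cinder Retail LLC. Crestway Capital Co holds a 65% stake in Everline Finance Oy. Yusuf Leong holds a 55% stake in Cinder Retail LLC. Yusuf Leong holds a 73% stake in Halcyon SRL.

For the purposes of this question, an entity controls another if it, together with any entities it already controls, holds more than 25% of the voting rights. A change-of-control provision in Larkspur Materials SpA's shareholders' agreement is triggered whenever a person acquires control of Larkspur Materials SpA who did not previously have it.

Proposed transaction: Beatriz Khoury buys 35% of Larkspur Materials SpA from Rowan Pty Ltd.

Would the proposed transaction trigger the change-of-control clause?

Yes

The purchase adds only to Beatriz's holdings (Rowan's stake shrinks), so Beatriz is the only person who could newly come to control Larkspur.
Beatriz holds 27% of Halcyon, so Beatriz controls Halcyon.
Neither Beatriz nor any entity Beatriz controls holds any voting interest in Larkspur.
So before the transaction, Beatriz does not control Larkspur.
After the purchase, Beatriz holds 35% of Larkspur directly, and Rowan's stake falls to 35%.
Beatriz holds 35% of Larkspur, so Beatriz controls Larkspur.
Beatriz did not control Larkspur before and does after, so the clause is triggered.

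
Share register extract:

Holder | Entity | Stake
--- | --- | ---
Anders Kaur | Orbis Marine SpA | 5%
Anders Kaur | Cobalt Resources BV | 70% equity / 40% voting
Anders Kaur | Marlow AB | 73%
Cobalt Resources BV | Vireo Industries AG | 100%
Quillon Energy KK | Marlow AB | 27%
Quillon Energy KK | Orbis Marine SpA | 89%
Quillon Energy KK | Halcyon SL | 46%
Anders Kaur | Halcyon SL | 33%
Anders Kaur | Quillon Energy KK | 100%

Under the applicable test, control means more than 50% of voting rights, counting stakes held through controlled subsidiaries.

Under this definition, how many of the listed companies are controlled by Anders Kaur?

4

Anders holds 100% of Quillon, so Anders controls Quillon.
Quillon and Anders together hold 46% + 33% = 79% of Halcyon, so Anders controls Halcyon.
Quillon and Anders together hold 89% + 5% = 94% of Orbis, so Anders controls Orbis.
Anders and Quillon together hold 73% + 27% = 100% of Marlow, so Anders controls Marlow.
No other company's threshold is met.
Anders controls 4 companies.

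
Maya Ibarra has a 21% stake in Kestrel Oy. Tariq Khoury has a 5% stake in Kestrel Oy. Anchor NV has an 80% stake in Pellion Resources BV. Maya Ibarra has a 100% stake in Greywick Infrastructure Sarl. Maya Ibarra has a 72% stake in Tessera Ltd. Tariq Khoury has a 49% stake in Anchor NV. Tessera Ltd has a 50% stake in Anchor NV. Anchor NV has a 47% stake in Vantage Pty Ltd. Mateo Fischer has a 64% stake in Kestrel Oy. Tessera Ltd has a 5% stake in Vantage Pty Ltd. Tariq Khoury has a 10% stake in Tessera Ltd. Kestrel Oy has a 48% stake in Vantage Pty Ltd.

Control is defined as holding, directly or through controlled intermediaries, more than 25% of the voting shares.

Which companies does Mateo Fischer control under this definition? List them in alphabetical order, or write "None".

Kestrel Oy, Vantage Pty Ltd

Mateo holds 64% of Kestrel, so Mateo controls Kestrel.
Kestrel holds 48% of Vantage, so Mateo controls Vantage.
No other company's threshold is met.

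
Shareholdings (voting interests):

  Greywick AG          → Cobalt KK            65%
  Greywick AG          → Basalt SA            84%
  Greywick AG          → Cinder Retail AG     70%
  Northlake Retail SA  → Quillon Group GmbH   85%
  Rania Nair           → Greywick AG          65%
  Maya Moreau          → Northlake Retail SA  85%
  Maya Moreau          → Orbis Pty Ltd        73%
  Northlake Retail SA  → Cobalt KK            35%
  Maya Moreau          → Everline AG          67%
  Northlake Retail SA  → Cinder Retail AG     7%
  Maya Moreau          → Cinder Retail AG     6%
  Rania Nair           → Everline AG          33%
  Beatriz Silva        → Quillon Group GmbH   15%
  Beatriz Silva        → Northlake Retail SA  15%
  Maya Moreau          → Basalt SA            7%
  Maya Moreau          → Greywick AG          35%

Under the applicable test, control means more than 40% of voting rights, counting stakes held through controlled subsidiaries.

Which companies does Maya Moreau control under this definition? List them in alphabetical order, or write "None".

Everline AG, Northlake Retail SA, Orbis Pty Ltd, Quillon Group GmbH

Maya holds 85% of Northlake, so Maya controls Northlake.
Northlake holds 85% of Quillon, so Maya controls Quillon.
Maya holds 67% of Everline, so Maya controls Everline.
Maya holds 73% of Orbis, so Maya controls Orbis.
No other company's threshold is met.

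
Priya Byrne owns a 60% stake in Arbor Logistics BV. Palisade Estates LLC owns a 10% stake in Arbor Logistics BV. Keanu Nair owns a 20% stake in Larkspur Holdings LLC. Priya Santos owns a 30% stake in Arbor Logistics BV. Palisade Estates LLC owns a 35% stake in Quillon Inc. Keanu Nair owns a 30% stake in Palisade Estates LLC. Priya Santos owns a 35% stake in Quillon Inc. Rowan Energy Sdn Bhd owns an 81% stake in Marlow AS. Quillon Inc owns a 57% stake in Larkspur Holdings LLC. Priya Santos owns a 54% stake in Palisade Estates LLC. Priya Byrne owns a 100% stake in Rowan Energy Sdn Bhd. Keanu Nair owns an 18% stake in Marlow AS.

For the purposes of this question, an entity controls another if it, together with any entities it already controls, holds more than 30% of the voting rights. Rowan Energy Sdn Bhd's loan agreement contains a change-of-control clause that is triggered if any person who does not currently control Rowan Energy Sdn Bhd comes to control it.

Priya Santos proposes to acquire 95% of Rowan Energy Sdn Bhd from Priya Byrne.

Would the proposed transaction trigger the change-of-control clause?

The purchase adds only to Priya Santos's holdings (Priya Byrne's stake shrinks), so Priya Santos is the only person who could newly come to control Rowan.
Priya Santos holds 54% of Palisade, so Priya Santos controls Palisade.
Priya Santos and Palisade together hold 35% + 35% = 70% of Quillon, so Priya Santos controls Quillon.
Palisade and Priya Santos together hold 10% + 30% = 40% of Arbor, so Priya Santos controls Arbor.
Quillon holds 57% of Larkspur, so Priya Santos controls Larkspur.
Neither Priya Santos nor any entity Priya Santos controls holds any voting interest in Rowan.
So before the transaction, Priya Santos does not control Rowan.
After the purchase, Priya Santos holds 95% of Rowan directly, and Priya Byrne's stake falls to 5%.
Priya Santos holds 95% of Rowan, so Priya Santos controls Rowan.
Priya Santos did not control Rowan before and does after, so the clause is triggered.

Yes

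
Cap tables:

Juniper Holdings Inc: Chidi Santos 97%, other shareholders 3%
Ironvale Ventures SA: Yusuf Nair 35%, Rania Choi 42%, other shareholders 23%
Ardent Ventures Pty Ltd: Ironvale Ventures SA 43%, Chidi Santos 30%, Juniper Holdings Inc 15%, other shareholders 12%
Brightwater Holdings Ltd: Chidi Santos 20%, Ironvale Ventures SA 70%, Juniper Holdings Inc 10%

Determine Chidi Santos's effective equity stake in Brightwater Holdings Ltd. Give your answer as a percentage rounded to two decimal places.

29.70%

Chidi reaches Brightwater along 2 paths.
Direct stake: 20% = 20%.
Via Juniper: 97% × 10% = 9.7%.
Total: 20% + 9.7% = 29.7%.
Rounded: 29.70%.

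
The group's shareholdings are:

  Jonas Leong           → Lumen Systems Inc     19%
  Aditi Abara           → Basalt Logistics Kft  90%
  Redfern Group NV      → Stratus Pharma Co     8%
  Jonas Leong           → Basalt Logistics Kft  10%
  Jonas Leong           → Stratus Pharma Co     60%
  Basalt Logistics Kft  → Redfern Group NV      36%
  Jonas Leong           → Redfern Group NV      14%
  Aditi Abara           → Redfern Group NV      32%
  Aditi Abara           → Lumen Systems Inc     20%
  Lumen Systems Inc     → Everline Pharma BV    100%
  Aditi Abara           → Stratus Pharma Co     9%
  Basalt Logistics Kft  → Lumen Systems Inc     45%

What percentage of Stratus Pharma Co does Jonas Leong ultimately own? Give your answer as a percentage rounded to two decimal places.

61.41%

Jonas reaches Stratus along 3 paths.
Via Basalt → Redfern: 10% × 36% × 8% = 0.288%.
Via Redfern: 14% × 8% = 1.12%.
Direct stake: 60% = 60%.
Total: 0.288% + 1.12% + 60% = 61.408%.
Rounded: 61.41%.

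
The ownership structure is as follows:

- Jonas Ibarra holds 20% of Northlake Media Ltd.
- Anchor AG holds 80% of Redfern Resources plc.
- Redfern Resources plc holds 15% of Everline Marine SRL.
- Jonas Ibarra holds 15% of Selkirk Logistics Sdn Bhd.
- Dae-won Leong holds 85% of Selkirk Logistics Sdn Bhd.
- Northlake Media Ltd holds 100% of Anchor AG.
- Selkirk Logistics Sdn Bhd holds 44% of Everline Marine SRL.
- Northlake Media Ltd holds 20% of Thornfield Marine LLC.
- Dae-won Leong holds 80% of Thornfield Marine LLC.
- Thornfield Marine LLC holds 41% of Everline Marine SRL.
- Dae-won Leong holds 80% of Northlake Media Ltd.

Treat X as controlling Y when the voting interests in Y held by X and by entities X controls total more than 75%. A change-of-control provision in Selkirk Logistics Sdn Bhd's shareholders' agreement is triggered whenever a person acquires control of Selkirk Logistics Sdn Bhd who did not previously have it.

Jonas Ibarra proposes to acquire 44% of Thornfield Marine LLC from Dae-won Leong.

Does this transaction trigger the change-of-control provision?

The purchase adds only to Jonas's holdings (Dae-won's stake shrinks), so Jonas is the only person who could newly come to control Selkirk.
Jonas's largest direct stake is 20% in Northlake, which does not meet the threshold, so Jonas controls no company.
In Selkirk, Jonas's side holds only 15%, not > 75%.
So before the transaction, Jonas does not control Selkirk.
After the purchase, Jonas holds 44% of Thornfield directly, and Dae-won's stake falls to 36%.
Jonas's side now holds 44% of Thornfield, not > 75%, so Jonas still does not control Thornfield.
After the transaction, Jonas's side holds 15% of Selkirk, not > 75%, so Jonas still does not control Selkirk.
No new person acquires control, so the clause is not triggered.

No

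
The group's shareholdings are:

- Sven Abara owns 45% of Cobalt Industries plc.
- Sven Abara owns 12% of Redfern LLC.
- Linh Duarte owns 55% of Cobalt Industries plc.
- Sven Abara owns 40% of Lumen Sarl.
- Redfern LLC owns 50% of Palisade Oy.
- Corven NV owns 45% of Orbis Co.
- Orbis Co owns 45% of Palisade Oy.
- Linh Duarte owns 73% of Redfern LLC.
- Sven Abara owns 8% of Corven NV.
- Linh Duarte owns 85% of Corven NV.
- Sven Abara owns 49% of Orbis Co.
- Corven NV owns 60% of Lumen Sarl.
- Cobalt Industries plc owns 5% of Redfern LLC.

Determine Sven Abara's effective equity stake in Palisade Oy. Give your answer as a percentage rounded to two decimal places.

30.80%

Sven reaches Palisade along 4 paths.
Via Redfern: 12% × 50% = 6%.
Via Cobalt → Redfern: 45% × 5% × 50% = 1.125%.
Via Orbis: 49% × 45% = 22.05%.
Via Corven → Orbis: 8% × 45% × 45% = 1.62%.
Total: 6% + 1.125% + 22.05% + 1.62% = 30.795%.
Rounded: 30.80%.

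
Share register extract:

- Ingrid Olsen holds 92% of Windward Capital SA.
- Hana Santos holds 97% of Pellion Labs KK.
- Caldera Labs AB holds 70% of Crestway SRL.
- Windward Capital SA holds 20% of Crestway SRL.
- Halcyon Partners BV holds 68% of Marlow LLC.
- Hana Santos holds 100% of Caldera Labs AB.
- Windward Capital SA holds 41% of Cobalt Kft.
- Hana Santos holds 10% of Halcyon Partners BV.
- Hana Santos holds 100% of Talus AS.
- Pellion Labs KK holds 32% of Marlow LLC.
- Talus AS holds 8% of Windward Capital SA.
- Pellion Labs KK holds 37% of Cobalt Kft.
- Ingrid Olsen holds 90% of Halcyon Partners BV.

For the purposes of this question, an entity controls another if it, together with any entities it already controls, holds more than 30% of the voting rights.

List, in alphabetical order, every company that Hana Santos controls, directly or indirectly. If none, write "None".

Caldera Labs AB, Cobalt Kft, Crestway SRL, Marlow LLC, Pellion Labs KK, Talus AS

Hana holds 100% of Talus, so Hana controls Talus.
Hana holds 97% of Pellion, so Hana controls Pellion.
Hana holds 100% of Caldera, so Hana controls Caldera.
Pellion holds 32% of Marlow, so Hana controls Marlow.
Caldera holds 70% of Crestway, so Hana controls Crestway.
Pellion holds 37% of Cobalt, so Hana controls Cobalt.
No other company's threshold is met.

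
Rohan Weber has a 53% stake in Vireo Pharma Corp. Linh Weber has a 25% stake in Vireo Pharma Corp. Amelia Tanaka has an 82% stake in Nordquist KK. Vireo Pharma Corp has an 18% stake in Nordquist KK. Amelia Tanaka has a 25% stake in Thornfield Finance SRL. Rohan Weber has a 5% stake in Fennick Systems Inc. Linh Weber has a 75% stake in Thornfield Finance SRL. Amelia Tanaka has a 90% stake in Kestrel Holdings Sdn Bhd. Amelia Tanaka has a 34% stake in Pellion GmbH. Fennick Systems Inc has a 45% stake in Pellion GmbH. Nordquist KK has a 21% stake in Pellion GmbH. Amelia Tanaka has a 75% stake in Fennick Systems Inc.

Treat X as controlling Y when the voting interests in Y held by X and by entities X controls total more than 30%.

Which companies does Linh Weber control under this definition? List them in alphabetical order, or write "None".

Linh holds 75% of Thornfield, so Linh controls Thornfield.
No other company's threshold is met.

Thornfield Finance SRL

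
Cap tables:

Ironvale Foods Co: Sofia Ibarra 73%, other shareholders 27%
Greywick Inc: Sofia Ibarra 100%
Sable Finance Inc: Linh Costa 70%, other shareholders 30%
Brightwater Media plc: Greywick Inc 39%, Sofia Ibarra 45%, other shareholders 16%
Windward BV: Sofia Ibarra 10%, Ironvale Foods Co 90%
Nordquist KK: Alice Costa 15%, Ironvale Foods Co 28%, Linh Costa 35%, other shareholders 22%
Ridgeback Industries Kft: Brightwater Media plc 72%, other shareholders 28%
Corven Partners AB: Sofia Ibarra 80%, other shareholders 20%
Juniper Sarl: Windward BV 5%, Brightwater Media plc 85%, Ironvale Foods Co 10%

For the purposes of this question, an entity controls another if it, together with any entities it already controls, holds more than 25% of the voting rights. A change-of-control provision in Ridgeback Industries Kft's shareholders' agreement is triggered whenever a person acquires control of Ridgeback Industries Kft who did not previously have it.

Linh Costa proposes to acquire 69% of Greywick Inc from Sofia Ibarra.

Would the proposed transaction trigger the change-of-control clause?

The purchase adds only to Linh's holdings (Sofia's stake shrinks), so Linh is the only person who could newly come to control Ridgeback.
Linh holds 70% of Sable, so Linh controls Sable.
Linh holds 35% of Nordquist, so Linh controls Nordquist.
Neither Linh nor any entity Linh controls holds any voting interest in Ridgeback.
So before the transaction, Linh does not control Ridgeback.
After the purchase, Linh holds 69% of Greywick directly, and Sofia's stake falls to 31%.
Linh holds 69% of Greywick, so Linh controls Greywick.
Greywick holds 39% of Brightwater, so Linh controls Brightwater.
Brightwater holds 72% of Ridgeback, so Linh controls Ridgeback.
Linh did not control Ridgeback before and does after, so the clause is triggered.

Yes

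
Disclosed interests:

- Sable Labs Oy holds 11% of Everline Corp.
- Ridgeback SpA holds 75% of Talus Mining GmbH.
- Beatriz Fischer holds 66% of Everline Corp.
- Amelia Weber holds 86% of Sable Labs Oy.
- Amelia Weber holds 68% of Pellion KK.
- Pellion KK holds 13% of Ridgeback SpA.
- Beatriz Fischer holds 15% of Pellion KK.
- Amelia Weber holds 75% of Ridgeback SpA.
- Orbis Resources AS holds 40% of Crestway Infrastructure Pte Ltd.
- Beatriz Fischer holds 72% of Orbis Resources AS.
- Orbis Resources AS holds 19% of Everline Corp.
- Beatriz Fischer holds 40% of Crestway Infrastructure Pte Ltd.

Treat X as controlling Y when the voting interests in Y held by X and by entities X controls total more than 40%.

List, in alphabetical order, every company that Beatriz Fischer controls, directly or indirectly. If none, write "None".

Crestway Infrastructure Pte Ltd, Everline Corp, Orbis Resources AS

Beatriz holds 72% of Orbis, so Beatriz controls Orbis.
Beatriz and Orbis together hold 66% + 19% = 85% of Everline, so Beatriz controls Everline.
Beatriz and Orbis together hold 40% + 40% = 80% of Crestway, so Beatriz controls Crestway.
No other company's threshold is met.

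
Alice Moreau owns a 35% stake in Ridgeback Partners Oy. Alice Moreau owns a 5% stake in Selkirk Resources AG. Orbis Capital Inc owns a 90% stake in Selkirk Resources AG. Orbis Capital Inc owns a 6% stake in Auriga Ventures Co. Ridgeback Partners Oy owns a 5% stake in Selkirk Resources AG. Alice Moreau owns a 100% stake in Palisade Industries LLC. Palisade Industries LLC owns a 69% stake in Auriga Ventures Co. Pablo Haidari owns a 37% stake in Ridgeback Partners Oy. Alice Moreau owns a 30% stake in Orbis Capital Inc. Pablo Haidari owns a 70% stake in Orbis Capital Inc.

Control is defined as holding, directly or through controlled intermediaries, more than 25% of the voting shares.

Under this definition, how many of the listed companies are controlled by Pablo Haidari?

3

Pablo holds 70% of Orbis, so Pablo controls Orbis.
Pablo holds 37% of Ridgeback, so Pablo controls Ridgeback.
Ridgeback and Orbis together hold 5% + 90% = 95% of Selkirk, so Pablo controls Selkirk.
No other company's threshold is met.
Pablo controls 3 companies.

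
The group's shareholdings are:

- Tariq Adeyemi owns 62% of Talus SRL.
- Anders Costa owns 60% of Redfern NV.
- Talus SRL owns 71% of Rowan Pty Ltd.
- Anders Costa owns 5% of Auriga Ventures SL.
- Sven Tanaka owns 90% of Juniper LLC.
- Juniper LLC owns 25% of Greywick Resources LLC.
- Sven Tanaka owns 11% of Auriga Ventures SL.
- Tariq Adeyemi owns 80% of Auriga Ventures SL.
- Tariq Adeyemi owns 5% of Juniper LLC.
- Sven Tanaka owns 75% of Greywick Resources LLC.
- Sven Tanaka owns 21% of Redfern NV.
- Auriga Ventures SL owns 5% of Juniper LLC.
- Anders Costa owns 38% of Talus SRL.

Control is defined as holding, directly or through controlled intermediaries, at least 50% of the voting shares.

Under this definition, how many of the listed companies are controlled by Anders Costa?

1

Anders holds 60% of Redfern, so Anders controls Redfern.
No other company's threshold is met.
Anders controls 1 company.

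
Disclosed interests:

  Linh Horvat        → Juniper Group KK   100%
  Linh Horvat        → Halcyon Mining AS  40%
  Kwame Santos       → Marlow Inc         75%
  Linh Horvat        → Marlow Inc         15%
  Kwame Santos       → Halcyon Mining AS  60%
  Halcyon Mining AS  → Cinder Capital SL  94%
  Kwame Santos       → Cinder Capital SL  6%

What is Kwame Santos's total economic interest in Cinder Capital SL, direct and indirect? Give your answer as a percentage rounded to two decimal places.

62.40%

Kwame reaches Cinder along 2 paths.
Direct stake: 6% = 6%.
Via Halcyon: 60% × 94% = 56.4%.
Total: 6% + 56.4% = 62.4%.
Rounded: 62.40%.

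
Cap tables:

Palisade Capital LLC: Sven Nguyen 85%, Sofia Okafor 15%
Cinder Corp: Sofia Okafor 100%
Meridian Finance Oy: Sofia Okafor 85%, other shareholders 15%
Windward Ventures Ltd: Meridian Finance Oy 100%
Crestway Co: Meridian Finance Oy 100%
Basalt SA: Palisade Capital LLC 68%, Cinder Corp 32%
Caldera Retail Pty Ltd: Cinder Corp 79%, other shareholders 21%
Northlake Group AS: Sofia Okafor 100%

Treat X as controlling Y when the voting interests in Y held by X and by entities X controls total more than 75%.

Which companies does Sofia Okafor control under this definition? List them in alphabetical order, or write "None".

Caldera Retail Pty Ltd, Cinder Corp, Crestway Co, Meridian Finance Oy, Northlake Group AS, Windward Ventures Ltd

Sofia holds 100% of Cinder, so Sofia controls Cinder.
Sofia holds 85% of Meridian, so Sofia controls Meridian.
Meridian holds 100% of Windward, so Sofia controls Windward.
Meridian holds 100% of Crestway, so Sofia controls Crestway.
Cinder holds 79% of Caldera, so Sofia controls Caldera.
Sofia holds 100% of Northlake, so Sofia controls Northlake.
No other company's threshold is met.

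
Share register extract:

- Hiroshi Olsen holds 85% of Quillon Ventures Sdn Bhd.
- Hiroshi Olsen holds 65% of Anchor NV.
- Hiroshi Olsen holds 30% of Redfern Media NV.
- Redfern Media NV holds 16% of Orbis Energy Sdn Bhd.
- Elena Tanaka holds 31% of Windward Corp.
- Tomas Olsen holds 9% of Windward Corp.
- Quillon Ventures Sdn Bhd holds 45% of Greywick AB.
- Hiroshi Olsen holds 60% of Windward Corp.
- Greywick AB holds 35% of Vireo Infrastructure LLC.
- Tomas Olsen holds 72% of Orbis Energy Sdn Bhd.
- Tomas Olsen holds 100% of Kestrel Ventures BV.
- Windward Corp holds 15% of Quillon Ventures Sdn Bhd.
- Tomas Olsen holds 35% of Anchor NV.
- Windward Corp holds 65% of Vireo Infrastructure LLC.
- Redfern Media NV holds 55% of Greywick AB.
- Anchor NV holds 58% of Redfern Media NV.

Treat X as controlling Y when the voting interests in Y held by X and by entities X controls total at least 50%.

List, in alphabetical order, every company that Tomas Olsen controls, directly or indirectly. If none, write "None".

Tomas holds 100% of Kestrel, so Tomas controls Kestrel.
Tomas holds 72% of Orbis, so Tomas controls Orbis.
No other company's threshold is met.

Kestrel Ventures BV, Orbis Energy Sdn Bhd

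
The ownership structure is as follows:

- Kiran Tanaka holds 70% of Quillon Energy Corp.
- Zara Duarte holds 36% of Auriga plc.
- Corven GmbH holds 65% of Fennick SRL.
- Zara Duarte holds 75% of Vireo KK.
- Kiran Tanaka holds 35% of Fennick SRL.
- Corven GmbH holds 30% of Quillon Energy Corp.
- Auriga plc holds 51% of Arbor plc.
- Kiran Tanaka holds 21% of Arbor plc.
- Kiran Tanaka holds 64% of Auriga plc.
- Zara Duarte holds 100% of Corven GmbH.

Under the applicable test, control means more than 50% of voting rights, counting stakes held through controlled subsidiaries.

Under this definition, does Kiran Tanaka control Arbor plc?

Kiran holds 64% of Auriga, so Kiran controls Auriga.
Kiran and Auriga together hold 21% + 51% = 72% of Arbor, so Kiran controls Arbor.

Yes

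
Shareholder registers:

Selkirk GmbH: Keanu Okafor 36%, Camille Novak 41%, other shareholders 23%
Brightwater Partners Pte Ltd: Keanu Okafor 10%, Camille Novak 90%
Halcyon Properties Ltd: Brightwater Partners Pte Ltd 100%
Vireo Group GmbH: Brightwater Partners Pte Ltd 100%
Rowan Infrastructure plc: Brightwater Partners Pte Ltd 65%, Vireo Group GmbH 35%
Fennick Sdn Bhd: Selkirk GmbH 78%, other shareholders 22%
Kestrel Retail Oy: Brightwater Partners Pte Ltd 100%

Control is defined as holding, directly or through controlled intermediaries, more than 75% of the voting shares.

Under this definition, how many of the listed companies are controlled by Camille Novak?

Camille holds 90% of Brightwater, so Camille controls Brightwater.
Brightwater holds 100% of Halcyon, so Camille controls Halcyon.
Brightwater holds 100% of Vireo, so Camille controls Vireo.
Brightwater and Vireo together hold 65% + 35% = 100% of Rowan, so Camille controls Rowan.
Brightwater holds 100% of Kestrel, so Camille controls Kestrel.
No other company's threshold is met.
Camille controls 5 companies.

5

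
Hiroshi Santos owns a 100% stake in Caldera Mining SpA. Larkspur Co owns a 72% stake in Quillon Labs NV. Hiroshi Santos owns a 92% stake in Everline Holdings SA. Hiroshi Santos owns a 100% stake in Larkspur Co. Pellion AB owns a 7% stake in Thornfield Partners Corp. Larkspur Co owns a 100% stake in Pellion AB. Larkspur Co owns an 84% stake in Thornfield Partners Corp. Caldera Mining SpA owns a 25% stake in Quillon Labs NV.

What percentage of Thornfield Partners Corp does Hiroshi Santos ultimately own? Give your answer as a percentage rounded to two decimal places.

Hiroshi reaches Thornfield along 2 paths.
Via Larkspur: 100% × 84% = 84%.
Via Larkspur → Pellion: 100% × 100% × 7% = 7%.
Total: 84% + 7% = 91%.
Rounded: 91.00%.

91.00%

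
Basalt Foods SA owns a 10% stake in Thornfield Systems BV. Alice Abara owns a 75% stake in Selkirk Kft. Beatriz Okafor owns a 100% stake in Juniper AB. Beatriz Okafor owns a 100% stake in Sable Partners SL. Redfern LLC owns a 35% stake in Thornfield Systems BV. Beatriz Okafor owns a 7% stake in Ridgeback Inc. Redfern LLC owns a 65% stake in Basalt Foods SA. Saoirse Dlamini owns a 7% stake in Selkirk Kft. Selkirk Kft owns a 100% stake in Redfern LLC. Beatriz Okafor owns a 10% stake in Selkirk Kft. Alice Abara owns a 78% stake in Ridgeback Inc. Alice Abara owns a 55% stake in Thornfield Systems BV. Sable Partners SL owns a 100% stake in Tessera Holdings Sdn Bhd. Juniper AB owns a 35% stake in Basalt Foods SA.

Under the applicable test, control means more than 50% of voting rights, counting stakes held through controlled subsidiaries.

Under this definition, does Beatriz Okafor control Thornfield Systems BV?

Beatriz holds 100% of Juniper, so Beatriz controls Juniper.
Beatriz holds 100% of Sable, so Beatriz controls Sable.
Sable holds 100% of Tessera, so Beatriz controls Tessera.
Neither Beatriz nor any entity Beatriz controls holds any voting interest in Thornfield.
So Beatriz does not control Thornfield.

No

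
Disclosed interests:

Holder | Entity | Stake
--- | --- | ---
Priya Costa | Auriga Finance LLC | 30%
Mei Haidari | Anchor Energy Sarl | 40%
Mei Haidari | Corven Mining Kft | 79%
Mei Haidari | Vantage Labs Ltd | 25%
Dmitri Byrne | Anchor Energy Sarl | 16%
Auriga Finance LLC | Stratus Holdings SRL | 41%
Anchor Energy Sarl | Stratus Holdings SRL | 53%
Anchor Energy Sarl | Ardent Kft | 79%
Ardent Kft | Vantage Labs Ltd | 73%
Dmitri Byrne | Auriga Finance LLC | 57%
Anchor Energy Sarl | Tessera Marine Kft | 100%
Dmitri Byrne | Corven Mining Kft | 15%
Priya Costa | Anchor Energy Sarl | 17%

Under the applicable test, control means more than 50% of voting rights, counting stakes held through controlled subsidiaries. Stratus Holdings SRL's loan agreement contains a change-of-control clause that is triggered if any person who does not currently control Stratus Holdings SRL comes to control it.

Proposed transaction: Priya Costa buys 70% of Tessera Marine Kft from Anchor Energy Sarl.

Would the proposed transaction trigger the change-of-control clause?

No

The purchase adds only to Priya's holdings (Anchor's stake shrinks), so Priya is the only person who could newly come to control Stratus.
Priya's largest direct stake is 30% in Auriga, which does not meet the threshold, so Priya controls no company.
Neither Priya nor any entity Priya controls holds any voting interest in Stratus.
So before the transaction, Priya does not control Stratus.
After the purchase, Priya holds 70% of Tessera directly, and Anchor's stake falls to 30%.
Priya holds 70% of Tessera, so Priya controls Tessera.
After the transaction, neither Priya nor any entity Priya controls holds a voting interest in Stratus, so Priya still does not control it.
No new person acquires control, so the clause is not triggered.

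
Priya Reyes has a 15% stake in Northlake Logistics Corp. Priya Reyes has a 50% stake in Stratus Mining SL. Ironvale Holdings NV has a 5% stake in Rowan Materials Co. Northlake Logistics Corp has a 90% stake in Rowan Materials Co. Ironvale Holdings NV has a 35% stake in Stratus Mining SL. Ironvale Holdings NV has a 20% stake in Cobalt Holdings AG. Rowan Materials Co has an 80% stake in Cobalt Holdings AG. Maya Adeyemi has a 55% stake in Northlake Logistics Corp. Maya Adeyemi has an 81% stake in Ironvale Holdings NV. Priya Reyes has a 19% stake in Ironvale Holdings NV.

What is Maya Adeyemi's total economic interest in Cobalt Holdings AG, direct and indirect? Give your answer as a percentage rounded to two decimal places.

59.04%

Maya reaches Cobalt along 3 paths.
Via Ironvale: 81% × 20% = 16.2%.
Via Ironvale → Rowan: 81% × 5% × 80% = 3.24%.
Via Northlake → Rowan: 55% × 90% × 80% = 39.6%.
Total: 16.2% + 3.24% + 39.6% = 59.04%.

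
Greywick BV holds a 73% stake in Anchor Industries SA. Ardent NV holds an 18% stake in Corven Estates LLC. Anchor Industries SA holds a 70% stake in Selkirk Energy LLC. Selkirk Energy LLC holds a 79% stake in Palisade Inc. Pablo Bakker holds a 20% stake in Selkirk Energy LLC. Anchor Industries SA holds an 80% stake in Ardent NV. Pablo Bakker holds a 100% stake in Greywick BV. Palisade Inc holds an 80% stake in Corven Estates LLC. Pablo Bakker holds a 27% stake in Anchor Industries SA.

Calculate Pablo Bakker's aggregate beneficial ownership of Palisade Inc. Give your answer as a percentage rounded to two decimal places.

Pablo reaches Palisade along 3 paths.
Via Greywick → Anchor → Selkirk: 100% × 73% × 70% × 79% = 40.369%.
Via Anchor → Selkirk: 27% × 70% × 79% = 14.931%.
Via Selkirk: 20% × 79% = 15.8%.
Total: 40.369% + 14.931% + 15.8% = 71.1%.
Rounded: 71.10%.

71.10%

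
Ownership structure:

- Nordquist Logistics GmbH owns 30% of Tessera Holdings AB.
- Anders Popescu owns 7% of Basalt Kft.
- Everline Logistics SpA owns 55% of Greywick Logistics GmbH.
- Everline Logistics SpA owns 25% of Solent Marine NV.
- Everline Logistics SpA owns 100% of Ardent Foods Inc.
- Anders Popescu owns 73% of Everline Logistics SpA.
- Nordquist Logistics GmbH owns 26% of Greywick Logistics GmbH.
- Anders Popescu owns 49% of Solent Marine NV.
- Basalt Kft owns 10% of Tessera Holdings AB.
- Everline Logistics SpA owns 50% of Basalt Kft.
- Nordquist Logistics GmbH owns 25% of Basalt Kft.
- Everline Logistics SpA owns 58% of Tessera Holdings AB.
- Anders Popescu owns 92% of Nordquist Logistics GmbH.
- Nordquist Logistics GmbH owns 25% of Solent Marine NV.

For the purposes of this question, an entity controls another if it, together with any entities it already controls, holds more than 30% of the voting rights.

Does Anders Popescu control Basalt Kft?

Yes

Anders holds 73% of Everline, so Anders controls Everline.
Anders holds 92% of Nordquist, so Anders controls Nordquist.
Anders and Nordquist and Everline together hold 7% + 25% + 50% = 82% of Basalt, so Anders controls Basalt.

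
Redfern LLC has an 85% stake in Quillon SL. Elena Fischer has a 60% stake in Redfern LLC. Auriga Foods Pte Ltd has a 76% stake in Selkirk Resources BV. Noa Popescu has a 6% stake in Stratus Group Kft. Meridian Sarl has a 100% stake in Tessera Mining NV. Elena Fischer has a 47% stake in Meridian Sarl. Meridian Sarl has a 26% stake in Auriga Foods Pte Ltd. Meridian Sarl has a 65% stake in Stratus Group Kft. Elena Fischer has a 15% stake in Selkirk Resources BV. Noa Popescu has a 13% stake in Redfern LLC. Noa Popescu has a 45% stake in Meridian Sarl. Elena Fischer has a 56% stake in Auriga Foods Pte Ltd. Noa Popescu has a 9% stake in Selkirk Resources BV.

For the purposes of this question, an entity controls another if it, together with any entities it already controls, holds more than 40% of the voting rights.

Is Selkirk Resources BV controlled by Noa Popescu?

No

Noa holds 45% of Meridian, so Noa controls Meridian.
Meridian and Noa together hold 65% + 6% = 71% of Stratus, so Noa controls Stratus.
Meridian holds 100% of Tessera, so Noa controls Tessera.
In Selkirk, Noa's side holds only 9%, not > 40%.
So Noa does not control Selkirk.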